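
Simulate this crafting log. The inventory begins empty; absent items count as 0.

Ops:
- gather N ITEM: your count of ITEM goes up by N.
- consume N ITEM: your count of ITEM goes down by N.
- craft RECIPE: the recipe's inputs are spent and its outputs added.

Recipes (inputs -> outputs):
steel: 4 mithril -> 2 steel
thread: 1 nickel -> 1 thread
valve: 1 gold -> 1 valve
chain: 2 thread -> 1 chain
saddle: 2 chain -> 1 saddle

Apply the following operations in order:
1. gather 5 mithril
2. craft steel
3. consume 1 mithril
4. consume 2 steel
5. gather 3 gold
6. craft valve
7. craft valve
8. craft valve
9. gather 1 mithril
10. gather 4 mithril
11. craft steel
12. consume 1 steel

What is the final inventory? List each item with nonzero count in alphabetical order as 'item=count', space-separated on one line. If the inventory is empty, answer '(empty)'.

After 1 (gather 5 mithril): mithril=5
After 2 (craft steel): mithril=1 steel=2
After 3 (consume 1 mithril): steel=2
After 4 (consume 2 steel): (empty)
After 5 (gather 3 gold): gold=3
After 6 (craft valve): gold=2 valve=1
After 7 (craft valve): gold=1 valve=2
After 8 (craft valve): valve=3
After 9 (gather 1 mithril): mithril=1 valve=3
After 10 (gather 4 mithril): mithril=5 valve=3
After 11 (craft steel): mithril=1 steel=2 valve=3
After 12 (consume 1 steel): mithril=1 steel=1 valve=3

Answer: mithril=1 steel=1 valve=3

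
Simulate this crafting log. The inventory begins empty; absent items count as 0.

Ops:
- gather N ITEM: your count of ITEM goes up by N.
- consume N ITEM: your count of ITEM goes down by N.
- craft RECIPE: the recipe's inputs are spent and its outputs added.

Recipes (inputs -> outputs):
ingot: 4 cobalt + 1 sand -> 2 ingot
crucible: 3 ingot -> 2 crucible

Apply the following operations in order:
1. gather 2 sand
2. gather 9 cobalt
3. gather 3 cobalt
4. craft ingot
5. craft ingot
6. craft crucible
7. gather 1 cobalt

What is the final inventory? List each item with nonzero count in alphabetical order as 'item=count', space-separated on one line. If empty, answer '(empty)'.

After 1 (gather 2 sand): sand=2
After 2 (gather 9 cobalt): cobalt=9 sand=2
After 3 (gather 3 cobalt): cobalt=12 sand=2
After 4 (craft ingot): cobalt=8 ingot=2 sand=1
After 5 (craft ingot): cobalt=4 ingot=4
After 6 (craft crucible): cobalt=4 crucible=2 ingot=1
After 7 (gather 1 cobalt): cobalt=5 crucible=2 ingot=1

Answer: cobalt=5 crucible=2 ingot=1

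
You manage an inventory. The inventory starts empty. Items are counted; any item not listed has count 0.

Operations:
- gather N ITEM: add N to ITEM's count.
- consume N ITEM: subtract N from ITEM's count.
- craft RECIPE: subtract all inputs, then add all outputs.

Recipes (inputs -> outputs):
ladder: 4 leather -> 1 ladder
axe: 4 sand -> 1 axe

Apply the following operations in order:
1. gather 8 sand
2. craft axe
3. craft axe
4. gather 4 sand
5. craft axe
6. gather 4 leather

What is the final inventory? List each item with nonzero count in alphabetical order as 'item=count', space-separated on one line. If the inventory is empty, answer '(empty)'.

Answer: axe=3 leather=4

Derivation:
After 1 (gather 8 sand): sand=8
After 2 (craft axe): axe=1 sand=4
After 3 (craft axe): axe=2
After 4 (gather 4 sand): axe=2 sand=4
After 5 (craft axe): axe=3
After 6 (gather 4 leather): axe=3 leather=4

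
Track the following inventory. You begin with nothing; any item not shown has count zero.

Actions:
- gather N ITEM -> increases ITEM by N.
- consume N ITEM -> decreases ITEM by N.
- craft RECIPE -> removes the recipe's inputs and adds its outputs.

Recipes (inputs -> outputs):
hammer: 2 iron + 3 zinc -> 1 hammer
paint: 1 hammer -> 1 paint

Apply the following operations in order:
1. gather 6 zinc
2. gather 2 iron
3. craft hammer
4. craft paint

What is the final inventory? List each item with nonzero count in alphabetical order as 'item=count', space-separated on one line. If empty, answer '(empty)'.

After 1 (gather 6 zinc): zinc=6
After 2 (gather 2 iron): iron=2 zinc=6
After 3 (craft hammer): hammer=1 zinc=3
After 4 (craft paint): paint=1 zinc=3

Answer: paint=1 zinc=3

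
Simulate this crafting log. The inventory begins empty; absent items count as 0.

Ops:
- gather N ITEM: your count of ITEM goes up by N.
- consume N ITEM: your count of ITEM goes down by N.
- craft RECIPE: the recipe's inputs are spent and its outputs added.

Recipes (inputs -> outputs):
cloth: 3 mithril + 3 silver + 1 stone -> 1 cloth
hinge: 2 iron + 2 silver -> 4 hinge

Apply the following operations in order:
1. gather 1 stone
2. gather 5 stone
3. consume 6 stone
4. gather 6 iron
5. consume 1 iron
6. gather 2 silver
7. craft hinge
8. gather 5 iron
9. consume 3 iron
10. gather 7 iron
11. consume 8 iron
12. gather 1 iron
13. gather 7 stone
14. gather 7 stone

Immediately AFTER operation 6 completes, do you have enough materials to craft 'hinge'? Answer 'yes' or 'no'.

Answer: yes

Derivation:
After 1 (gather 1 stone): stone=1
After 2 (gather 5 stone): stone=6
After 3 (consume 6 stone): (empty)
After 4 (gather 6 iron): iron=6
After 5 (consume 1 iron): iron=5
After 6 (gather 2 silver): iron=5 silver=2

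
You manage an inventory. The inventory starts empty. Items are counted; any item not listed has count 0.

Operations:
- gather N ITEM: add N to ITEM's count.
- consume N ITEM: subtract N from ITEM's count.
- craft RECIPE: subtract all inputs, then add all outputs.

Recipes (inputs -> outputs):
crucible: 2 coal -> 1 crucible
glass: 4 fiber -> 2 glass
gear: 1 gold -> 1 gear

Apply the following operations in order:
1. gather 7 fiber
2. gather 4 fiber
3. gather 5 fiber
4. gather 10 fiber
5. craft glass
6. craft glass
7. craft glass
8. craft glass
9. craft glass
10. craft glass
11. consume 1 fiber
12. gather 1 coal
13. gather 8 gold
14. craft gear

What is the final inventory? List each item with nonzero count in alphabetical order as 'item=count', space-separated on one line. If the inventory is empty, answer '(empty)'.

Answer: coal=1 fiber=1 gear=1 glass=12 gold=7

Derivation:
After 1 (gather 7 fiber): fiber=7
After 2 (gather 4 fiber): fiber=11
After 3 (gather 5 fiber): fiber=16
After 4 (gather 10 fiber): fiber=26
After 5 (craft glass): fiber=22 glass=2
After 6 (craft glass): fiber=18 glass=4
After 7 (craft glass): fiber=14 glass=6
After 8 (craft glass): fiber=10 glass=8
After 9 (craft glass): fiber=6 glass=10
After 10 (craft glass): fiber=2 glass=12
After 11 (consume 1 fiber): fiber=1 glass=12
After 12 (gather 1 coal): coal=1 fiber=1 glass=12
After 13 (gather 8 gold): coal=1 fiber=1 glass=12 gold=8
After 14 (craft gear): coal=1 fiber=1 gear=1 glass=12 gold=7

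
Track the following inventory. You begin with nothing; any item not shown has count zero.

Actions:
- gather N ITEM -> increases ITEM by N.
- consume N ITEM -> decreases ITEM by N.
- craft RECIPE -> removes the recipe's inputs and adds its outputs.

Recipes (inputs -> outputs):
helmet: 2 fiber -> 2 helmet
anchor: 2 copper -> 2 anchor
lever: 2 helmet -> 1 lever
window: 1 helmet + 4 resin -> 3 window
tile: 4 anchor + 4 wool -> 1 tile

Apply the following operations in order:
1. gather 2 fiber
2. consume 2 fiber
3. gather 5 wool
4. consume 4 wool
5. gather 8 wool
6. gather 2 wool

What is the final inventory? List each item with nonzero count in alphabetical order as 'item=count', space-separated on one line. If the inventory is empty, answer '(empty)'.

After 1 (gather 2 fiber): fiber=2
After 2 (consume 2 fiber): (empty)
After 3 (gather 5 wool): wool=5
After 4 (consume 4 wool): wool=1
After 5 (gather 8 wool): wool=9
After 6 (gather 2 wool): wool=11

Answer: wool=11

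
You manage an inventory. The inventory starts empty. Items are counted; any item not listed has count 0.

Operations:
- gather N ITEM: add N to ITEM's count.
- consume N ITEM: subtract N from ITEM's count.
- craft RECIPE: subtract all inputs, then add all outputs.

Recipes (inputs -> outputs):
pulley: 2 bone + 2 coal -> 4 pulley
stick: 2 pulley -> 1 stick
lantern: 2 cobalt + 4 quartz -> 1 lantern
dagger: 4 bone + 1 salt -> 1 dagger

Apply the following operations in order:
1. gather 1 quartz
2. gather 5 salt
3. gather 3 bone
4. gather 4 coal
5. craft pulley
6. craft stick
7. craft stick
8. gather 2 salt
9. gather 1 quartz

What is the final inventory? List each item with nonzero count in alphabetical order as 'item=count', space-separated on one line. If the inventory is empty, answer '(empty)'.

Answer: bone=1 coal=2 quartz=2 salt=7 stick=2

Derivation:
After 1 (gather 1 quartz): quartz=1
After 2 (gather 5 salt): quartz=1 salt=5
After 3 (gather 3 bone): bone=3 quartz=1 salt=5
After 4 (gather 4 coal): bone=3 coal=4 quartz=1 salt=5
After 5 (craft pulley): bone=1 coal=2 pulley=4 quartz=1 salt=5
After 6 (craft stick): bone=1 coal=2 pulley=2 quartz=1 salt=5 stick=1
After 7 (craft stick): bone=1 coal=2 quartz=1 salt=5 stick=2
After 8 (gather 2 salt): bone=1 coal=2 quartz=1 salt=7 stick=2
After 9 (gather 1 quartz): bone=1 coal=2 quartz=2 salt=7 stick=2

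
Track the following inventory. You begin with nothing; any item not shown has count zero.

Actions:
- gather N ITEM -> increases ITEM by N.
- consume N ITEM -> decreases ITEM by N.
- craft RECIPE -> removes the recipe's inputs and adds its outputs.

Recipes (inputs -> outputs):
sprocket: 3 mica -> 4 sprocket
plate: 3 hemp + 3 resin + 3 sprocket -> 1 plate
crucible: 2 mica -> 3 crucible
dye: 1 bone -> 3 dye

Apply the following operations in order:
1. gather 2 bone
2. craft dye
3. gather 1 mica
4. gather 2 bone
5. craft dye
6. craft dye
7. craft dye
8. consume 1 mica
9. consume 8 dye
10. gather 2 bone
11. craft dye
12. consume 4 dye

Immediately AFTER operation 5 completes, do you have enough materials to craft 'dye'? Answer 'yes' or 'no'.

After 1 (gather 2 bone): bone=2
After 2 (craft dye): bone=1 dye=3
After 3 (gather 1 mica): bone=1 dye=3 mica=1
After 4 (gather 2 bone): bone=3 dye=3 mica=1
After 5 (craft dye): bone=2 dye=6 mica=1

Answer: yes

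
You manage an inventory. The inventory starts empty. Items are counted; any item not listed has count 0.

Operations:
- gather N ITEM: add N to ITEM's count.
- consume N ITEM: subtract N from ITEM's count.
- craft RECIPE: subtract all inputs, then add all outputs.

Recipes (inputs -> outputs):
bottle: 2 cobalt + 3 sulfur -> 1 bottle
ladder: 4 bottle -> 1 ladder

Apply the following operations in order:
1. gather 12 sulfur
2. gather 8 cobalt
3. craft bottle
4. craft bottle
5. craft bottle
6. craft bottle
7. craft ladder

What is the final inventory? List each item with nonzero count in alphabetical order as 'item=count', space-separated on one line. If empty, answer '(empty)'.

After 1 (gather 12 sulfur): sulfur=12
After 2 (gather 8 cobalt): cobalt=8 sulfur=12
After 3 (craft bottle): bottle=1 cobalt=6 sulfur=9
After 4 (craft bottle): bottle=2 cobalt=4 sulfur=6
After 5 (craft bottle): bottle=3 cobalt=2 sulfur=3
After 6 (craft bottle): bottle=4
After 7 (craft ladder): ladder=1

Answer: ladder=1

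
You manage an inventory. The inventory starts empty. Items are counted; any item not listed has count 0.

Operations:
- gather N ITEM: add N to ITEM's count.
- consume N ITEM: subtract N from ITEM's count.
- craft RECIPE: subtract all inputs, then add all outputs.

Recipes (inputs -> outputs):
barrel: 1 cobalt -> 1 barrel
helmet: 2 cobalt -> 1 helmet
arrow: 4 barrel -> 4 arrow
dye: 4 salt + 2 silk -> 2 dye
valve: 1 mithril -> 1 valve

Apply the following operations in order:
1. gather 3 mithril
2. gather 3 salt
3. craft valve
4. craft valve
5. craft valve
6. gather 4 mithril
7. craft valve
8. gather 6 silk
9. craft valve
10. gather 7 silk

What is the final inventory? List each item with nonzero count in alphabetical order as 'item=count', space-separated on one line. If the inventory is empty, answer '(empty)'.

Answer: mithril=2 salt=3 silk=13 valve=5

Derivation:
After 1 (gather 3 mithril): mithril=3
After 2 (gather 3 salt): mithril=3 salt=3
After 3 (craft valve): mithril=2 salt=3 valve=1
After 4 (craft valve): mithril=1 salt=3 valve=2
After 5 (craft valve): salt=3 valve=3
After 6 (gather 4 mithril): mithril=4 salt=3 valve=3
After 7 (craft valve): mithril=3 salt=3 valve=4
After 8 (gather 6 silk): mithril=3 salt=3 silk=6 valve=4
After 9 (craft valve): mithril=2 salt=3 silk=6 valve=5
After 10 (gather 7 silk): mithril=2 salt=3 silk=13 valve=5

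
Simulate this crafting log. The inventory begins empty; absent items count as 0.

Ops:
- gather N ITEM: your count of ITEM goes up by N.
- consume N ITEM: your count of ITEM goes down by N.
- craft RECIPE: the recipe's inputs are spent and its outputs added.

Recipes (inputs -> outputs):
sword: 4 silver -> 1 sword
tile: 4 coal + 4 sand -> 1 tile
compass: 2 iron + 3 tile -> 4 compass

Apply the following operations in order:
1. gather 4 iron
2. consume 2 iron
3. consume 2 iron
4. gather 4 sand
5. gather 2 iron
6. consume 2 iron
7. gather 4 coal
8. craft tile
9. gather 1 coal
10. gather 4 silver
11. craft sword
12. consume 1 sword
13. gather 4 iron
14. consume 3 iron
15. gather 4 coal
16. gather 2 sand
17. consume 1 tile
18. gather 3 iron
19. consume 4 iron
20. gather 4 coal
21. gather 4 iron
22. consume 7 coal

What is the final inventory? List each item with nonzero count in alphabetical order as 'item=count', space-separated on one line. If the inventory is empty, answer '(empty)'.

Answer: coal=2 iron=4 sand=2

Derivation:
After 1 (gather 4 iron): iron=4
After 2 (consume 2 iron): iron=2
After 3 (consume 2 iron): (empty)
After 4 (gather 4 sand): sand=4
After 5 (gather 2 iron): iron=2 sand=4
After 6 (consume 2 iron): sand=4
After 7 (gather 4 coal): coal=4 sand=4
After 8 (craft tile): tile=1
After 9 (gather 1 coal): coal=1 tile=1
After 10 (gather 4 silver): coal=1 silver=4 tile=1
After 11 (craft sword): coal=1 sword=1 tile=1
After 12 (consume 1 sword): coal=1 tile=1
After 13 (gather 4 iron): coal=1 iron=4 tile=1
After 14 (consume 3 iron): coal=1 iron=1 tile=1
After 15 (gather 4 coal): coal=5 iron=1 tile=1
After 16 (gather 2 sand): coal=5 iron=1 sand=2 tile=1
After 17 (consume 1 tile): coal=5 iron=1 sand=2
After 18 (gather 3 iron): coal=5 iron=4 sand=2
After 19 (consume 4 iron): coal=5 sand=2
After 20 (gather 4 coal): coal=9 sand=2
After 21 (gather 4 iron): coal=9 iron=4 sand=2
After 22 (consume 7 coal): coal=2 iron=4 sand=2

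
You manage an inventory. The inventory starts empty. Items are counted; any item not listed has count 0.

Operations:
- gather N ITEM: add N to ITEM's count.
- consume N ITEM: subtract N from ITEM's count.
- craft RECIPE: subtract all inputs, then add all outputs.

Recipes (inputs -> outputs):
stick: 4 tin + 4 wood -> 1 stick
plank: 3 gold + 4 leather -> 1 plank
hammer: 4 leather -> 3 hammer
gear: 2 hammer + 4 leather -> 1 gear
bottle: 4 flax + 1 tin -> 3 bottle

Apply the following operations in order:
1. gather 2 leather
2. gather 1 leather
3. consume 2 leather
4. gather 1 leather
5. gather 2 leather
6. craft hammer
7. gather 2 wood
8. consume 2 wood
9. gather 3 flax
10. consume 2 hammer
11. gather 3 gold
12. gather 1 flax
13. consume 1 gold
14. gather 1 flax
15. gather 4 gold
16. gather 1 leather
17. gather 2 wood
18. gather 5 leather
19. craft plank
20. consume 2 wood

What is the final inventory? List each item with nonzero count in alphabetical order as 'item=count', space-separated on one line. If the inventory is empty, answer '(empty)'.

Answer: flax=5 gold=3 hammer=1 leather=2 plank=1

Derivation:
After 1 (gather 2 leather): leather=2
After 2 (gather 1 leather): leather=3
After 3 (consume 2 leather): leather=1
After 4 (gather 1 leather): leather=2
After 5 (gather 2 leather): leather=4
After 6 (craft hammer): hammer=3
After 7 (gather 2 wood): hammer=3 wood=2
After 8 (consume 2 wood): hammer=3
After 9 (gather 3 flax): flax=3 hammer=3
After 10 (consume 2 hammer): flax=3 hammer=1
After 11 (gather 3 gold): flax=3 gold=3 hammer=1
After 12 (gather 1 flax): flax=4 gold=3 hammer=1
After 13 (consume 1 gold): flax=4 gold=2 hammer=1
After 14 (gather 1 flax): flax=5 gold=2 hammer=1
After 15 (gather 4 gold): flax=5 gold=6 hammer=1
After 16 (gather 1 leather): flax=5 gold=6 hammer=1 leather=1
After 17 (gather 2 wood): flax=5 gold=6 hammer=1 leather=1 wood=2
After 18 (gather 5 leather): flax=5 gold=6 hammer=1 leather=6 wood=2
After 19 (craft plank): flax=5 gold=3 hammer=1 leather=2 plank=1 wood=2
After 20 (consume 2 wood): flax=5 gold=3 hammer=1 leather=2 plank=1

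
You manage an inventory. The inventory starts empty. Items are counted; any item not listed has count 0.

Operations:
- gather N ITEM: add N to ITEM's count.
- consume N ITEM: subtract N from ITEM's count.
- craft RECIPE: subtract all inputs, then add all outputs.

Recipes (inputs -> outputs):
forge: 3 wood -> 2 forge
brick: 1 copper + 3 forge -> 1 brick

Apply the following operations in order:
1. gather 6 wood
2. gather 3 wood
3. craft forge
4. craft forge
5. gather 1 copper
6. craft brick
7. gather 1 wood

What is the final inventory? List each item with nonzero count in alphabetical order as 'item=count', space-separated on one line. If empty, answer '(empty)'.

After 1 (gather 6 wood): wood=6
After 2 (gather 3 wood): wood=9
After 3 (craft forge): forge=2 wood=6
After 4 (craft forge): forge=4 wood=3
After 5 (gather 1 copper): copper=1 forge=4 wood=3
After 6 (craft brick): brick=1 forge=1 wood=3
After 7 (gather 1 wood): brick=1 forge=1 wood=4

Answer: brick=1 forge=1 wood=4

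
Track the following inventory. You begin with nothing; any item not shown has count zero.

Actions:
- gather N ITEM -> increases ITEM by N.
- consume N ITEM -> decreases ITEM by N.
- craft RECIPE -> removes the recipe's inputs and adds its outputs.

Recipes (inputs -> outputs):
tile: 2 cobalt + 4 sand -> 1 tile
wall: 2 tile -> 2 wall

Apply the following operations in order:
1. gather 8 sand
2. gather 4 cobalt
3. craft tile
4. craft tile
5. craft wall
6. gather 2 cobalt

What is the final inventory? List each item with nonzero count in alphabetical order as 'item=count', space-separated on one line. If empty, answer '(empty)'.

After 1 (gather 8 sand): sand=8
After 2 (gather 4 cobalt): cobalt=4 sand=8
After 3 (craft tile): cobalt=2 sand=4 tile=1
After 4 (craft tile): tile=2
After 5 (craft wall): wall=2
After 6 (gather 2 cobalt): cobalt=2 wall=2

Answer: cobalt=2 wall=2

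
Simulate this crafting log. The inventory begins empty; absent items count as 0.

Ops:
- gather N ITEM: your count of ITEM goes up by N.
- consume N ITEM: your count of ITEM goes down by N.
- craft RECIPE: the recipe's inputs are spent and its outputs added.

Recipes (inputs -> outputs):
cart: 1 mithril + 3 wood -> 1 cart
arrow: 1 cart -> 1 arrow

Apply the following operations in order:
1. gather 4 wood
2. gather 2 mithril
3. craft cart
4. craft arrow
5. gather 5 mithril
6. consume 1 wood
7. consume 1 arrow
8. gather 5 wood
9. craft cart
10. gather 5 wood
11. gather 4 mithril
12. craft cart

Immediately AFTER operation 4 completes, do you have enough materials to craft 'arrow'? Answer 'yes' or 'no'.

Answer: no

Derivation:
After 1 (gather 4 wood): wood=4
After 2 (gather 2 mithril): mithril=2 wood=4
After 3 (craft cart): cart=1 mithril=1 wood=1
After 4 (craft arrow): arrow=1 mithril=1 wood=1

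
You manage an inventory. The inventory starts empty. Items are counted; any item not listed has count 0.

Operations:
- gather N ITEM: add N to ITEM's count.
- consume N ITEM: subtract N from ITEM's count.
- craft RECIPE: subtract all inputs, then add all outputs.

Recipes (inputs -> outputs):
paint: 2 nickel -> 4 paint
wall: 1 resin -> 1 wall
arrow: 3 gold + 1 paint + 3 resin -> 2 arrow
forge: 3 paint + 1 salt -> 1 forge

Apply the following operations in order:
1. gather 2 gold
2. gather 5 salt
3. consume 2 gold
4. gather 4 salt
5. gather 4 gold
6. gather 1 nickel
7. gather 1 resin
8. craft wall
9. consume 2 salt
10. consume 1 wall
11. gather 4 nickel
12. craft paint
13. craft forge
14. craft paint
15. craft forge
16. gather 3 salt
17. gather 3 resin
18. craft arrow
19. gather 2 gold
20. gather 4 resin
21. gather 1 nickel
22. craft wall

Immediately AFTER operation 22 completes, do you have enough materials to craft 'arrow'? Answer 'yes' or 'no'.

Answer: yes

Derivation:
After 1 (gather 2 gold): gold=2
After 2 (gather 5 salt): gold=2 salt=5
After 3 (consume 2 gold): salt=5
After 4 (gather 4 salt): salt=9
After 5 (gather 4 gold): gold=4 salt=9
After 6 (gather 1 nickel): gold=4 nickel=1 salt=9
After 7 (gather 1 resin): gold=4 nickel=1 resin=1 salt=9
After 8 (craft wall): gold=4 nickel=1 salt=9 wall=1
After 9 (consume 2 salt): gold=4 nickel=1 salt=7 wall=1
After 10 (consume 1 wall): gold=4 nickel=1 salt=7
After 11 (gather 4 nickel): gold=4 nickel=5 salt=7
After 12 (craft paint): gold=4 nickel=3 paint=4 salt=7
After 13 (craft forge): forge=1 gold=4 nickel=3 paint=1 salt=6
After 14 (craft paint): forge=1 gold=4 nickel=1 paint=5 salt=6
After 15 (craft forge): forge=2 gold=4 nickel=1 paint=2 salt=5
After 16 (gather 3 salt): forge=2 gold=4 nickel=1 paint=2 salt=8
After 17 (gather 3 resin): forge=2 gold=4 nickel=1 paint=2 resin=3 salt=8
After 18 (craft arrow): arrow=2 forge=2 gold=1 nickel=1 paint=1 salt=8
After 19 (gather 2 gold): arrow=2 forge=2 gold=3 nickel=1 paint=1 salt=8
After 20 (gather 4 resin): arrow=2 forge=2 gold=3 nickel=1 paint=1 resin=4 salt=8
After 21 (gather 1 nickel): arrow=2 forge=2 gold=3 nickel=2 paint=1 resin=4 salt=8
After 22 (craft wall): arrow=2 forge=2 gold=3 nickel=2 paint=1 resin=3 salt=8 wall=1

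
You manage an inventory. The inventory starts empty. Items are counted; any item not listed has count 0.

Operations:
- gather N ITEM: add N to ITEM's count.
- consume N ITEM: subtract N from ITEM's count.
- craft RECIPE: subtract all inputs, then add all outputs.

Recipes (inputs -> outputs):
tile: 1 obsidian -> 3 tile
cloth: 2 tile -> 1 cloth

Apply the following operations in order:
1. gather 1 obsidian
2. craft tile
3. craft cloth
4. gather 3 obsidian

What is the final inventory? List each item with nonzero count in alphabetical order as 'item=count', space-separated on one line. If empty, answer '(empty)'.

Answer: cloth=1 obsidian=3 tile=1

Derivation:
After 1 (gather 1 obsidian): obsidian=1
After 2 (craft tile): tile=3
After 3 (craft cloth): cloth=1 tile=1
After 4 (gather 3 obsidian): cloth=1 obsidian=3 tile=1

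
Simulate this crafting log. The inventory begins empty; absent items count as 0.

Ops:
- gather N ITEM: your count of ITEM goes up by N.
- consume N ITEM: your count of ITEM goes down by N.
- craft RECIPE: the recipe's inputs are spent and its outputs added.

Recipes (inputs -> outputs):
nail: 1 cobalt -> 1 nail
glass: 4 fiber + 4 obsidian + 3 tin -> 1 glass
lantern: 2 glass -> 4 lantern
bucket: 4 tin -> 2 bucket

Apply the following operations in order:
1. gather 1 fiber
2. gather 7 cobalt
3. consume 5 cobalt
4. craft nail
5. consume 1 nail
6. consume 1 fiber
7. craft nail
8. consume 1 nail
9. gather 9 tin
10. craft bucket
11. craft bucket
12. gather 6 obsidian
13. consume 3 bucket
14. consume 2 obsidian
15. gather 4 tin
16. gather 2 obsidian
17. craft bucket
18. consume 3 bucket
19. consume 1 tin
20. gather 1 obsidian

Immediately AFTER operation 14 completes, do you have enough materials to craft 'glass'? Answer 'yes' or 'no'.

After 1 (gather 1 fiber): fiber=1
After 2 (gather 7 cobalt): cobalt=7 fiber=1
After 3 (consume 5 cobalt): cobalt=2 fiber=1
After 4 (craft nail): cobalt=1 fiber=1 nail=1
After 5 (consume 1 nail): cobalt=1 fiber=1
After 6 (consume 1 fiber): cobalt=1
After 7 (craft nail): nail=1
After 8 (consume 1 nail): (empty)
After 9 (gather 9 tin): tin=9
After 10 (craft bucket): bucket=2 tin=5
After 11 (craft bucket): bucket=4 tin=1
After 12 (gather 6 obsidian): bucket=4 obsidian=6 tin=1
After 13 (consume 3 bucket): bucket=1 obsidian=6 tin=1
After 14 (consume 2 obsidian): bucket=1 obsidian=4 tin=1

Answer: no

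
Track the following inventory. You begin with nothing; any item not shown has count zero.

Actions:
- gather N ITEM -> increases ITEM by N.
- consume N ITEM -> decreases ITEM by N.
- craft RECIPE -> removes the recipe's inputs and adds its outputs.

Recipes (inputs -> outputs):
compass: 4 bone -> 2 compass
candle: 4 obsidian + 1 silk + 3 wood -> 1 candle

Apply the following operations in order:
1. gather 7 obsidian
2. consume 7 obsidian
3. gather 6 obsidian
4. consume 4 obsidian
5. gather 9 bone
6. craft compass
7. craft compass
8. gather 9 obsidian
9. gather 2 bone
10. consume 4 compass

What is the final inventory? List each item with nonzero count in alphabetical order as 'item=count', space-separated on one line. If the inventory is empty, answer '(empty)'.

After 1 (gather 7 obsidian): obsidian=7
After 2 (consume 7 obsidian): (empty)
After 3 (gather 6 obsidian): obsidian=6
After 4 (consume 4 obsidian): obsidian=2
After 5 (gather 9 bone): bone=9 obsidian=2
After 6 (craft compass): bone=5 compass=2 obsidian=2
After 7 (craft compass): bone=1 compass=4 obsidian=2
After 8 (gather 9 obsidian): bone=1 compass=4 obsidian=11
After 9 (gather 2 bone): bone=3 compass=4 obsidian=11
After 10 (consume 4 compass): bone=3 obsidian=11

Answer: bone=3 obsidian=11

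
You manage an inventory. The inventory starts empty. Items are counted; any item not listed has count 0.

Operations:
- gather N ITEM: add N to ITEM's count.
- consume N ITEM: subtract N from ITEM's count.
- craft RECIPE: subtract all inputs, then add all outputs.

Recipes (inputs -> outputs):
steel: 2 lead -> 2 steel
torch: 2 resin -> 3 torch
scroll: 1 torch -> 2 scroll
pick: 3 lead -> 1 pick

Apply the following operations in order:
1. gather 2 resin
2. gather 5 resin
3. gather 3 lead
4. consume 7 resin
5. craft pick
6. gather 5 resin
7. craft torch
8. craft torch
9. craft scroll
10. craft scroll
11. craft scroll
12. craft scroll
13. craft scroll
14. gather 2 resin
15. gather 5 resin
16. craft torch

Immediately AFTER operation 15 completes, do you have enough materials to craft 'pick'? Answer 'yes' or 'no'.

Answer: no

Derivation:
After 1 (gather 2 resin): resin=2
After 2 (gather 5 resin): resin=7
After 3 (gather 3 lead): lead=3 resin=7
After 4 (consume 7 resin): lead=3
After 5 (craft pick): pick=1
After 6 (gather 5 resin): pick=1 resin=5
After 7 (craft torch): pick=1 resin=3 torch=3
After 8 (craft torch): pick=1 resin=1 torch=6
After 9 (craft scroll): pick=1 resin=1 scroll=2 torch=5
After 10 (craft scroll): pick=1 resin=1 scroll=4 torch=4
After 11 (craft scroll): pick=1 resin=1 scroll=6 torch=3
After 12 (craft scroll): pick=1 resin=1 scroll=8 torch=2
After 13 (craft scroll): pick=1 resin=1 scroll=10 torch=1
After 14 (gather 2 resin): pick=1 resin=3 scroll=10 torch=1
After 15 (gather 5 resin): pick=1 resin=8 scroll=10 torch=1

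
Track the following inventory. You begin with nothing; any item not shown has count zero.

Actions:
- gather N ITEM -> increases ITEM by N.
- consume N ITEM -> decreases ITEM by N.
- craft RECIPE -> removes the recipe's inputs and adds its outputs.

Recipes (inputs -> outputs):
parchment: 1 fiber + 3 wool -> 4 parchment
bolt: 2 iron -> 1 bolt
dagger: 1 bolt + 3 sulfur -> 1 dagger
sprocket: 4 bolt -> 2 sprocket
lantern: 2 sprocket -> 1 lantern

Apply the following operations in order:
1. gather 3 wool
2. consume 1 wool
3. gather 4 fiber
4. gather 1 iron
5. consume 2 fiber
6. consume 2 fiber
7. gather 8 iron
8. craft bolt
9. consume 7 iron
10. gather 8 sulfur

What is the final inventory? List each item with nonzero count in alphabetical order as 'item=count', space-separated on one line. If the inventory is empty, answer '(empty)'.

Answer: bolt=1 sulfur=8 wool=2

Derivation:
After 1 (gather 3 wool): wool=3
After 2 (consume 1 wool): wool=2
After 3 (gather 4 fiber): fiber=4 wool=2
After 4 (gather 1 iron): fiber=4 iron=1 wool=2
After 5 (consume 2 fiber): fiber=2 iron=1 wool=2
After 6 (consume 2 fiber): iron=1 wool=2
After 7 (gather 8 iron): iron=9 wool=2
After 8 (craft bolt): bolt=1 iron=7 wool=2
After 9 (consume 7 iron): bolt=1 wool=2
After 10 (gather 8 sulfur): bolt=1 sulfur=8 wool=2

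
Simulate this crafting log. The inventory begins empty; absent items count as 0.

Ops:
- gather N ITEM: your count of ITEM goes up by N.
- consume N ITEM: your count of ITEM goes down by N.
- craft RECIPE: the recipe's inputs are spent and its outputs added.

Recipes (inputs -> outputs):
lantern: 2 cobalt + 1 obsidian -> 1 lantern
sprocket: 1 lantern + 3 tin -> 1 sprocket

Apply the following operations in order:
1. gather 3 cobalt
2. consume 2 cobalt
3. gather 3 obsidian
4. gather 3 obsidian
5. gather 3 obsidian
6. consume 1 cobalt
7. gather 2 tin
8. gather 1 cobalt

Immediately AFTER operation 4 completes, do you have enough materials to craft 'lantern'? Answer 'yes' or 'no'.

Answer: no

Derivation:
After 1 (gather 3 cobalt): cobalt=3
After 2 (consume 2 cobalt): cobalt=1
After 3 (gather 3 obsidian): cobalt=1 obsidian=3
After 4 (gather 3 obsidian): cobalt=1 obsidian=6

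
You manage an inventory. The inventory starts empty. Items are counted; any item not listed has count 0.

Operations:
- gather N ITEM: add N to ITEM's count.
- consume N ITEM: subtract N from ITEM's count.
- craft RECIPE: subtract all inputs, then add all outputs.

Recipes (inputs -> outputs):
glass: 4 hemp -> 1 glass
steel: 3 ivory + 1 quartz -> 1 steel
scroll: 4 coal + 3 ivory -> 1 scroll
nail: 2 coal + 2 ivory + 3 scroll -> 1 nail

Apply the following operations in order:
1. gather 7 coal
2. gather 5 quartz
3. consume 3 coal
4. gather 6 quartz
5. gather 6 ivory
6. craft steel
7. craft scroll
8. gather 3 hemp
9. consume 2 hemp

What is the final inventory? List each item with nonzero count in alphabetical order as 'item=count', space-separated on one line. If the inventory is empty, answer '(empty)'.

After 1 (gather 7 coal): coal=7
After 2 (gather 5 quartz): coal=7 quartz=5
After 3 (consume 3 coal): coal=4 quartz=5
After 4 (gather 6 quartz): coal=4 quartz=11
After 5 (gather 6 ivory): coal=4 ivory=6 quartz=11
After 6 (craft steel): coal=4 ivory=3 quartz=10 steel=1
After 7 (craft scroll): quartz=10 scroll=1 steel=1
After 8 (gather 3 hemp): hemp=3 quartz=10 scroll=1 steel=1
After 9 (consume 2 hemp): hemp=1 quartz=10 scroll=1 steel=1

Answer: hemp=1 quartz=10 scroll=1 steel=1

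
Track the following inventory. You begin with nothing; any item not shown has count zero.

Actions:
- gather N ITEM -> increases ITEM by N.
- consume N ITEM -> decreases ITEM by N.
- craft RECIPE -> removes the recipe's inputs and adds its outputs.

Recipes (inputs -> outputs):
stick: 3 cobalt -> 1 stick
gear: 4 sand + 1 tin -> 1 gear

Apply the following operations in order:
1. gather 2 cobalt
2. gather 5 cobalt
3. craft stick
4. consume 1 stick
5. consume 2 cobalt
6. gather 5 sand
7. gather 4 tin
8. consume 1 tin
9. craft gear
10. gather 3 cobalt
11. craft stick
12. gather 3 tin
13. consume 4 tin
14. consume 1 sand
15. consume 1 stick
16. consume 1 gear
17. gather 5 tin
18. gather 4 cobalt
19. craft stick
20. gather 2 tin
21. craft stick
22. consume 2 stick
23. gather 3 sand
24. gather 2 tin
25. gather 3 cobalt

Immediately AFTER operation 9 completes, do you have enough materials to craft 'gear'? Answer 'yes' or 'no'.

Answer: no

Derivation:
After 1 (gather 2 cobalt): cobalt=2
After 2 (gather 5 cobalt): cobalt=7
After 3 (craft stick): cobalt=4 stick=1
After 4 (consume 1 stick): cobalt=4
After 5 (consume 2 cobalt): cobalt=2
After 6 (gather 5 sand): cobalt=2 sand=5
After 7 (gather 4 tin): cobalt=2 sand=5 tin=4
After 8 (consume 1 tin): cobalt=2 sand=5 tin=3
After 9 (craft gear): cobalt=2 gear=1 sand=1 tin=2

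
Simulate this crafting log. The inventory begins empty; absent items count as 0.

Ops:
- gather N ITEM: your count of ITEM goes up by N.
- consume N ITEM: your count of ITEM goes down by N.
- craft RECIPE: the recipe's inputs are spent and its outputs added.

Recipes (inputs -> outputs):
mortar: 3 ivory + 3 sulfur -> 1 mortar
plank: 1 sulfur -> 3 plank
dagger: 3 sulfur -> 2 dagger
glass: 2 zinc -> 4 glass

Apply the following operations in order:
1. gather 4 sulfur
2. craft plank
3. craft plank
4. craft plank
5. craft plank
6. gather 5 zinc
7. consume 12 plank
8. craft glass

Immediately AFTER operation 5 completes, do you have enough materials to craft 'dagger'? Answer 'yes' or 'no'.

Answer: no

Derivation:
After 1 (gather 4 sulfur): sulfur=4
After 2 (craft plank): plank=3 sulfur=3
After 3 (craft plank): plank=6 sulfur=2
After 4 (craft plank): plank=9 sulfur=1
After 5 (craft plank): plank=12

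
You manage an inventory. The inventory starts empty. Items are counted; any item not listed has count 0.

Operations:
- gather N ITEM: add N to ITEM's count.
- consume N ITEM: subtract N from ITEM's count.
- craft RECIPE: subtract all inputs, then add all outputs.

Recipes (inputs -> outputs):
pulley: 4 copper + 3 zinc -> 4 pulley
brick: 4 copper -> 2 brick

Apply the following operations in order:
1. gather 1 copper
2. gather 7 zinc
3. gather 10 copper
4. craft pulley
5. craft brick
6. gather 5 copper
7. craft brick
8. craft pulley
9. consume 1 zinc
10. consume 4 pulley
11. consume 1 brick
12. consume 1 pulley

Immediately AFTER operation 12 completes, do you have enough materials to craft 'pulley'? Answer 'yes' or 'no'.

After 1 (gather 1 copper): copper=1
After 2 (gather 7 zinc): copper=1 zinc=7
After 3 (gather 10 copper): copper=11 zinc=7
After 4 (craft pulley): copper=7 pulley=4 zinc=4
After 5 (craft brick): brick=2 copper=3 pulley=4 zinc=4
After 6 (gather 5 copper): brick=2 copper=8 pulley=4 zinc=4
After 7 (craft brick): brick=4 copper=4 pulley=4 zinc=4
After 8 (craft pulley): brick=4 pulley=8 zinc=1
After 9 (consume 1 zinc): brick=4 pulley=8
After 10 (consume 4 pulley): brick=4 pulley=4
After 11 (consume 1 brick): brick=3 pulley=4
After 12 (consume 1 pulley): brick=3 pulley=3

Answer: no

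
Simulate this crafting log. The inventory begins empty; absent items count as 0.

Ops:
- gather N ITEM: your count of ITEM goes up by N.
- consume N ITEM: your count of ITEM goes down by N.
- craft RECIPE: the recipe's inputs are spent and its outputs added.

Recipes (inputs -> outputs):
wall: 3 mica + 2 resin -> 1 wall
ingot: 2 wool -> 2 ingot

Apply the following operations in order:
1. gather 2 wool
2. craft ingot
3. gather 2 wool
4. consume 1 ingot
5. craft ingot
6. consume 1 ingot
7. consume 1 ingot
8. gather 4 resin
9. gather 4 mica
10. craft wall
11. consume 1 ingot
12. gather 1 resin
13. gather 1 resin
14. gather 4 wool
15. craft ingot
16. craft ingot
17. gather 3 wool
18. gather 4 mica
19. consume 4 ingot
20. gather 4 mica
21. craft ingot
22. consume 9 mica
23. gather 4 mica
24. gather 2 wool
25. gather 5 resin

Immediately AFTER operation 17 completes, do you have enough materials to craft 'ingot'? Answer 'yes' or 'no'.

Answer: yes

Derivation:
After 1 (gather 2 wool): wool=2
After 2 (craft ingot): ingot=2
After 3 (gather 2 wool): ingot=2 wool=2
After 4 (consume 1 ingot): ingot=1 wool=2
After 5 (craft ingot): ingot=3
After 6 (consume 1 ingot): ingot=2
After 7 (consume 1 ingot): ingot=1
After 8 (gather 4 resin): ingot=1 resin=4
After 9 (gather 4 mica): ingot=1 mica=4 resin=4
After 10 (craft wall): ingot=1 mica=1 resin=2 wall=1
After 11 (consume 1 ingot): mica=1 resin=2 wall=1
After 12 (gather 1 resin): mica=1 resin=3 wall=1
After 13 (gather 1 resin): mica=1 resin=4 wall=1
After 14 (gather 4 wool): mica=1 resin=4 wall=1 wool=4
After 15 (craft ingot): ingot=2 mica=1 resin=4 wall=1 wool=2
After 16 (craft ingot): ingot=4 mica=1 resin=4 wall=1
After 17 (gather 3 wool): ingot=4 mica=1 resin=4 wall=1 wool=3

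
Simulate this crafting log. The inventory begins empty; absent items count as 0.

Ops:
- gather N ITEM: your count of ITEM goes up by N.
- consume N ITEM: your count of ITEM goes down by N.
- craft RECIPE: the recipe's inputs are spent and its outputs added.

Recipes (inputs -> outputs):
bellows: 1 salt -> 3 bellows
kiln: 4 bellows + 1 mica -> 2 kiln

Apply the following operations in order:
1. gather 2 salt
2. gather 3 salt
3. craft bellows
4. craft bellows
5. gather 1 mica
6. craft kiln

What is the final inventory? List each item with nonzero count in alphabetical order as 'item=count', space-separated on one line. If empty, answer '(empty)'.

Answer: bellows=2 kiln=2 salt=3

Derivation:
After 1 (gather 2 salt): salt=2
After 2 (gather 3 salt): salt=5
After 3 (craft bellows): bellows=3 salt=4
After 4 (craft bellows): bellows=6 salt=3
After 5 (gather 1 mica): bellows=6 mica=1 salt=3
After 6 (craft kiln): bellows=2 kiln=2 salt=3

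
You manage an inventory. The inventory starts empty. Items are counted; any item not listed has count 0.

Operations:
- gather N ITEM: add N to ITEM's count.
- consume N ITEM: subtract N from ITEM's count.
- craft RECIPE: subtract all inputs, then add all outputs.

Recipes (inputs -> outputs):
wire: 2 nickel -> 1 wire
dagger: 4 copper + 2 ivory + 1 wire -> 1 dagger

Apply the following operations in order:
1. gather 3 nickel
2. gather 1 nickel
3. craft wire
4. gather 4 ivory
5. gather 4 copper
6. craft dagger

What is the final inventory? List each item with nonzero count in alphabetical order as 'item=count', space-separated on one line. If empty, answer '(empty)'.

Answer: dagger=1 ivory=2 nickel=2

Derivation:
After 1 (gather 3 nickel): nickel=3
After 2 (gather 1 nickel): nickel=4
After 3 (craft wire): nickel=2 wire=1
After 4 (gather 4 ivory): ivory=4 nickel=2 wire=1
After 5 (gather 4 copper): copper=4 ivory=4 nickel=2 wire=1
After 6 (craft dagger): dagger=1 ivory=2 nickel=2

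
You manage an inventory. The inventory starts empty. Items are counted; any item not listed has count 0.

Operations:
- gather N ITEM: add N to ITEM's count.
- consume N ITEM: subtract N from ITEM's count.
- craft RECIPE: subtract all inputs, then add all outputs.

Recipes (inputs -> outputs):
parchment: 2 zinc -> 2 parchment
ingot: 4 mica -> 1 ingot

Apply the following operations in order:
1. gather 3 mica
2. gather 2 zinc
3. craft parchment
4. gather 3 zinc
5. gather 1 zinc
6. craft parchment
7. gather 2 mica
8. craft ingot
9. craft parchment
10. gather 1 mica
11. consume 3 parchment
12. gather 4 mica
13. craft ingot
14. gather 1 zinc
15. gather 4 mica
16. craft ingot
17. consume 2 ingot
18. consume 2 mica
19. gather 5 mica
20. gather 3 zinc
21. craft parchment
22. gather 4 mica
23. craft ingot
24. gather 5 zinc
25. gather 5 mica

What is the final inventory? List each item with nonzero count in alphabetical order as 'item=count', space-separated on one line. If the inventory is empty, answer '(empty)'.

After 1 (gather 3 mica): mica=3
After 2 (gather 2 zinc): mica=3 zinc=2
After 3 (craft parchment): mica=3 parchment=2
After 4 (gather 3 zinc): mica=3 parchment=2 zinc=3
After 5 (gather 1 zinc): mica=3 parchment=2 zinc=4
After 6 (craft parchment): mica=3 parchment=4 zinc=2
After 7 (gather 2 mica): mica=5 parchment=4 zinc=2
After 8 (craft ingot): ingot=1 mica=1 parchment=4 zinc=2
After 9 (craft parchment): ingot=1 mica=1 parchment=6
After 10 (gather 1 mica): ingot=1 mica=2 parchment=6
After 11 (consume 3 parchment): ingot=1 mica=2 parchment=3
After 12 (gather 4 mica): ingot=1 mica=6 parchment=3
After 13 (craft ingot): ingot=2 mica=2 parchment=3
After 14 (gather 1 zinc): ingot=2 mica=2 parchment=3 zinc=1
After 15 (gather 4 mica): ingot=2 mica=6 parchment=3 zinc=1
After 16 (craft ingot): ingot=3 mica=2 parchment=3 zinc=1
After 17 (consume 2 ingot): ingot=1 mica=2 parchment=3 zinc=1
After 18 (consume 2 mica): ingot=1 parchment=3 zinc=1
After 19 (gather 5 mica): ingot=1 mica=5 parchment=3 zinc=1
After 20 (gather 3 zinc): ingot=1 mica=5 parchment=3 zinc=4
After 21 (craft parchment): ingot=1 mica=5 parchment=5 zinc=2
After 22 (gather 4 mica): ingot=1 mica=9 parchment=5 zinc=2
After 23 (craft ingot): ingot=2 mica=5 parchment=5 zinc=2
After 24 (gather 5 zinc): ingot=2 mica=5 parchment=5 zinc=7
After 25 (gather 5 mica): ingot=2 mica=10 parchment=5 zinc=7

Answer: ingot=2 mica=10 parchment=5 zinc=7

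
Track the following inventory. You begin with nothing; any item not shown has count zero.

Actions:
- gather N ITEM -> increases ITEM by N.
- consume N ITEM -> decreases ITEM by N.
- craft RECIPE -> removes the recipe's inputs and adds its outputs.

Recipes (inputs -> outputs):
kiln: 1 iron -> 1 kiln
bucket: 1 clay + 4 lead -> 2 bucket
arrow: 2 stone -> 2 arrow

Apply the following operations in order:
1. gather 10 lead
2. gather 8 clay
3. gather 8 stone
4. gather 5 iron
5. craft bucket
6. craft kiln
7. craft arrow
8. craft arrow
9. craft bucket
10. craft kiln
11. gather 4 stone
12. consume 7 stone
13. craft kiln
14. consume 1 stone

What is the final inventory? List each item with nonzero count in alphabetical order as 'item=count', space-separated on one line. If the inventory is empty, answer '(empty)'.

After 1 (gather 10 lead): lead=10
After 2 (gather 8 clay): clay=8 lead=10
After 3 (gather 8 stone): clay=8 lead=10 stone=8
After 4 (gather 5 iron): clay=8 iron=5 lead=10 stone=8
After 5 (craft bucket): bucket=2 clay=7 iron=5 lead=6 stone=8
After 6 (craft kiln): bucket=2 clay=7 iron=4 kiln=1 lead=6 stone=8
After 7 (craft arrow): arrow=2 bucket=2 clay=7 iron=4 kiln=1 lead=6 stone=6
After 8 (craft arrow): arrow=4 bucket=2 clay=7 iron=4 kiln=1 lead=6 stone=4
After 9 (craft bucket): arrow=4 bucket=4 clay=6 iron=4 kiln=1 lead=2 stone=4
After 10 (craft kiln): arrow=4 bucket=4 clay=6 iron=3 kiln=2 lead=2 stone=4
After 11 (gather 4 stone): arrow=4 bucket=4 clay=6 iron=3 kiln=2 lead=2 stone=8
After 12 (consume 7 stone): arrow=4 bucket=4 clay=6 iron=3 kiln=2 lead=2 stone=1
After 13 (craft kiln): arrow=4 bucket=4 clay=6 iron=2 kiln=3 lead=2 stone=1
After 14 (consume 1 stone): arrow=4 bucket=4 clay=6 iron=2 kiln=3 lead=2

Answer: arrow=4 bucket=4 clay=6 iron=2 kiln=3 lead=2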